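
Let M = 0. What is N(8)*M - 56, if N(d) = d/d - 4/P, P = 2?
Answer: -56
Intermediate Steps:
N(d) = -1 (N(d) = d/d - 4/2 = 1 - 4*½ = 1 - 2 = -1)
N(8)*M - 56 = -1*0 - 56 = 0 - 56 = -56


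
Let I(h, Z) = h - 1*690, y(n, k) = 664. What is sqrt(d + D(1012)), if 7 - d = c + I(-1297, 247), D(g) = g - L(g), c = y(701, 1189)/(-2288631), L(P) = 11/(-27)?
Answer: sqrt(141723522042795807)/6865893 ≈ 54.831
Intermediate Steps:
I(h, Z) = -690 + h (I(h, Z) = h - 690 = -690 + h)
L(P) = -11/27 (L(P) = 11*(-1/27) = -11/27)
c = -664/2288631 (c = 664/(-2288631) = 664*(-1/2288631) = -664/2288631 ≈ -0.00029013)
D(g) = 11/27 + g (D(g) = g - 1*(-11/27) = g + 11/27 = 11/27 + g)
d = 4563530878/2288631 (d = 7 - (-664/2288631 + (-690 - 1297)) = 7 - (-664/2288631 - 1987) = 7 - 1*(-4547510461/2288631) = 7 + 4547510461/2288631 = 4563530878/2288631 ≈ 1994.0)
sqrt(d + D(1012)) = sqrt(4563530878/2288631 + (11/27 + 1012)) = sqrt(4563530878/2288631 + 27335/27) = sqrt(61925020697/20597679) = sqrt(141723522042795807)/6865893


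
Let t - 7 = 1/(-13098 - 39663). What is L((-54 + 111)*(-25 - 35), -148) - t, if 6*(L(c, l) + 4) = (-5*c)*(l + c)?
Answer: -536516637170/52761 ≈ -1.0169e+7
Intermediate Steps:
t = 369326/52761 (t = 7 + 1/(-13098 - 39663) = 7 + 1/(-52761) = 7 - 1/52761 = 369326/52761 ≈ 7.0000)
L(c, l) = -4 - 5*c*(c + l)/6 (L(c, l) = -4 + ((-5*c)*(l + c))/6 = -4 + ((-5*c)*(c + l))/6 = -4 + (-5*c*(c + l))/6 = -4 - 5*c*(c + l)/6)
L((-54 + 111)*(-25 - 35), -148) - t = (-4 - 5*(-54 + 111)²*(-25 - 35)²/6 - ⅚*(-54 + 111)*(-25 - 35)*(-148)) - 1*369326/52761 = (-4 - 5*(57*(-60))²/6 - ⅚*57*(-60)*(-148)) - 369326/52761 = (-4 - ⅚*(-3420)² - ⅚*(-3420)*(-148)) - 369326/52761 = (-4 - ⅚*11696400 - 421800) - 369326/52761 = (-4 - 9747000 - 421800) - 369326/52761 = -10168804 - 369326/52761 = -536516637170/52761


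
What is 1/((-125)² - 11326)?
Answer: 1/4299 ≈ 0.00023261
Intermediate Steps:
1/((-125)² - 11326) = 1/(15625 - 11326) = 1/4299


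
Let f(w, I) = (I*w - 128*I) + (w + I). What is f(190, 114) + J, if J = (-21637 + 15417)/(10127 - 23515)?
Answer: 24675639/3347 ≈ 7372.5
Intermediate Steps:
f(w, I) = w - 127*I + I*w (f(w, I) = (-128*I + I*w) + (I + w) = w - 127*I + I*w)
J = 1555/3347 (J = -6220/(-13388) = -6220*(-1/13388) = 1555/3347 ≈ 0.46460)
f(190, 114) + J = (190 - 127*114 + 114*190) + 1555/3347 = (190 - 14478 + 21660) + 1555/3347 = 7372 + 1555/3347 = 24675639/3347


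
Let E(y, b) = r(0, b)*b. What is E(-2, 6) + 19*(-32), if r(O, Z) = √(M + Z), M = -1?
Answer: -608 + 6*√5 ≈ -594.58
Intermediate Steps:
r(O, Z) = √(-1 + Z)
E(y, b) = b*√(-1 + b) (E(y, b) = √(-1 + b)*b = b*√(-1 + b))
E(-2, 6) + 19*(-32) = 6*√(-1 + 6) + 19*(-32) = 6*√5 - 608 = -608 + 6*√5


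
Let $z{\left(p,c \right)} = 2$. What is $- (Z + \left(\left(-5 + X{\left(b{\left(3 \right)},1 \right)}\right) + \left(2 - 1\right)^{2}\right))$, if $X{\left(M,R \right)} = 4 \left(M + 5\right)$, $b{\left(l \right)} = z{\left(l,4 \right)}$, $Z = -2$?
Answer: $-22$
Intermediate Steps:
$b{\left(l \right)} = 2$
$X{\left(M,R \right)} = 20 + 4 M$ ($X{\left(M,R \right)} = 4 \left(5 + M\right) = 20 + 4 M$)
$- (Z + \left(\left(-5 + X{\left(b{\left(3 \right)},1 \right)}\right) + \left(2 - 1\right)^{2}\right)) = - (-2 + \left(\left(-5 + \left(20 + 4 \cdot 2\right)\right) + \left(2 - 1\right)^{2}\right)) = - (-2 + \left(\left(-5 + \left(20 + 8\right)\right) + 1^{2}\right)) = - (-2 + \left(\left(-5 + 28\right) + 1\right)) = - (-2 + \left(23 + 1\right)) = - (-2 + 24) = \left(-1\right) 22 = -22$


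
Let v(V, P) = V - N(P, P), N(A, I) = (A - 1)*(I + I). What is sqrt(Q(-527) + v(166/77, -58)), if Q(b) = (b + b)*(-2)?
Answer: I*sqrt(28066962)/77 ≈ 68.803*I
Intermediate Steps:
N(A, I) = 2*I*(-1 + A) (N(A, I) = (-1 + A)*(2*I) = 2*I*(-1 + A))
v(V, P) = V - 2*P*(-1 + P)
Q(b) = -4*b (Q(b) = (2*b)*(-2) = -4*b)
sqrt(Q(-527) + v(166/77, -58)) = sqrt(-4*(-527) + (166/77 - 2*(-58)*(-1 - 58))) = sqrt(2108 + (166*(1/77) - 2*(-58)*(-59))) = sqrt(2108 + (166/77 - 6844)) = sqrt(2108 - 526822/77) = sqrt(-364506/77) = I*sqrt(28066962)/77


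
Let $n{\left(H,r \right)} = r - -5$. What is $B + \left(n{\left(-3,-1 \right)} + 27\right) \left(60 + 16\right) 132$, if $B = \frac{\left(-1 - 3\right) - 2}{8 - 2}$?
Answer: $310991$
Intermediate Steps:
$n{\left(H,r \right)} = 5 + r$ ($n{\left(H,r \right)} = r + 5 = 5 + r$)
$B = -1$ ($B = \frac{\left(-1 - 3\right) - 2}{6} = \left(-4 - 2\right) \frac{1}{6} = \left(-6\right) \frac{1}{6} = -1$)
$B + \left(n{\left(-3,-1 \right)} + 27\right) \left(60 + 16\right) 132 = -1 + \left(\left(5 - 1\right) + 27\right) \left(60 + 16\right) 132 = -1 + \left(4 + 27\right) 76 \cdot 132 = -1 + 31 \cdot 76 \cdot 132 = -1 + 2356 \cdot 132 = -1 + 310992 = 310991$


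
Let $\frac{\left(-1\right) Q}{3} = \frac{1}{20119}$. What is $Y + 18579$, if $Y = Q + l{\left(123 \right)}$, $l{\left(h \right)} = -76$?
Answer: $\frac{372261854}{20119} \approx 18503.0$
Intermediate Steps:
$Q = - \frac{3}{20119} \approx -0.00014911$
$Y = - \frac{1529047}{20119}$ ($Y = - \frac{3}{20119} - 76 = - \frac{1529047}{20119} \approx -76.0$)
$Y + 18579 = - \frac{1529047}{20119} + 18579 = \frac{372261854}{20119}$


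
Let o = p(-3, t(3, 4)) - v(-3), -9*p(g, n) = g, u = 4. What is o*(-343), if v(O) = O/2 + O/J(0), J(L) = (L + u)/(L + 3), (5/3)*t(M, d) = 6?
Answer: -16807/12 ≈ -1400.6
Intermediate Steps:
t(M, d) = 18/5 (t(M, d) = (⅗)*6 = 18/5)
p(g, n) = -g/9
J(L) = (4 + L)/(3 + L) (J(L) = (L + 4)/(L + 3) = (4 + L)/(3 + L))
v(O) = 5*O/4 (v(O) = O/2 + O/(((4 + 0)/(3 + 0))) = O*(½) + O/((4/3)) = O/2 + O/(((⅓)*4)) = O/2 + O/(4/3) = O/2 + O*(¾) = O/2 + 3*O/4 = 5*O/4)
o = 49/12 (o = -⅑*(-3) - 5*(-3)/4 = ⅓ - 1*(-15/4) = ⅓ + 15/4 = 49/12 ≈ 4.0833)
o*(-343) = (49/12)*(-343) = -16807/12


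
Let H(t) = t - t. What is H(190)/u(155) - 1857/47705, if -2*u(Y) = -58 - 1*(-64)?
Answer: -1857/47705 ≈ -0.038927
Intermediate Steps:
u(Y) = -3 (u(Y) = -(-58 - 1*(-64))/2 = -(-58 + 64)/2 = -½*6 = -3)
H(t) = 0
H(190)/u(155) - 1857/47705 = 0/(-3) - 1857/47705 = 0*(-⅓) - 1857*1/47705 = 0 - 1857/47705 = -1857/47705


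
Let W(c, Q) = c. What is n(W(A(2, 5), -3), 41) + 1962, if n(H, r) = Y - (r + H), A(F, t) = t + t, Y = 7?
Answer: 1918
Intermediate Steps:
A(F, t) = 2*t
n(H, r) = 7 - H - r (n(H, r) = 7 - (r + H) = 7 - (H + r) = 7 + (-H - r) = 7 - H - r)
n(W(A(2, 5), -3), 41) + 1962 = (7 - 2*5 - 1*41) + 1962 = (7 - 1*10 - 41) + 1962 = (7 - 10 - 41) + 1962 = -44 + 1962 = 1918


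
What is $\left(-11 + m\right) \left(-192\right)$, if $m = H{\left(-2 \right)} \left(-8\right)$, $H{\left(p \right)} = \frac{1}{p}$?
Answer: $1344$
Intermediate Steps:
$m = 4$ ($m = \frac{1}{-2} \left(-8\right) = \left(- \frac{1}{2}\right) \left(-8\right) = 4$)
$\left(-11 + m\right) \left(-192\right) = \left(-11 + 4\right) \left(-192\right) = \left(-7\right) \left(-192\right) = 1344$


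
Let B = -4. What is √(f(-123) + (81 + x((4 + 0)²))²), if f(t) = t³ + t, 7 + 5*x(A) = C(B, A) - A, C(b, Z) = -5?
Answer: I*√46382621/5 ≈ 1362.1*I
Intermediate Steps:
x(A) = -12/5 - A/5 (x(A) = -7/5 + (-5 - A)/5 = -7/5 + (-1 - A/5) = -12/5 - A/5)
f(t) = t + t³
√(f(-123) + (81 + x((4 + 0)²))²) = √((-123 + (-123)³) + (81 + (-12/5 - (4 + 0)²/5))²) = √((-123 - 1860867) + (81 + (-12/5 - ⅕*4²))²) = √(-1860990 + (81 + (-12/5 - ⅕*16))²) = √(-1860990 + (81 + (-12/5 - 16/5))²) = √(-1860990 + (81 - 28/5)²) = √(-1860990 + (377/5)²) = √(-1860990 + 142129/25) = √(-46382621/25) = I*√46382621/5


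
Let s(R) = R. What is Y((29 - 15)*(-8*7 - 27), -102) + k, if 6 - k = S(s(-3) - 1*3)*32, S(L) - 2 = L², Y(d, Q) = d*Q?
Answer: 117314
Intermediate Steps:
Y(d, Q) = Q*d
S(L) = 2 + L²
k = -1210 (k = 6 - (2 + (-3 - 1*3)²)*32 = 6 - (2 + (-3 - 3)²)*32 = 6 - (2 + (-6)²)*32 = 6 - (2 + 36)*32 = 6 - 38*32 = 6 - 1*1216 = 6 - 1216 = -1210)
Y((29 - 15)*(-8*7 - 27), -102) + k = -102*(29 - 15)*(-8*7 - 27) - 1210 = -1428*(-56 - 27) - 1210 = -1428*(-83) - 1210 = -102*(-1162) - 1210 = 118524 - 1210 = 117314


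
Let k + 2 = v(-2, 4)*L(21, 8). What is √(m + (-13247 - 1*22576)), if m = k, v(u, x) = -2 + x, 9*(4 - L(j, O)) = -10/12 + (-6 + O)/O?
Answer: I*√11604666/18 ≈ 189.25*I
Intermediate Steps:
L(j, O) = 221/54 - (-6 + O)/(9*O) (L(j, O) = 4 - (-10/12 + (-6 + O)/O)/9 = 4 - (-10*1/12 + (-6 + O)/O)/9 = 4 - (-⅚ + (-6 + O)/O)/9 = 4 + (5/54 - (-6 + O)/(9*O)) = 221/54 - (-6 + O)/(9*O))
k = 331/54 (k = -2 + (-2 + 4)*((1/54)*(36 + 215*8)/8) = -2 + 2*((1/54)*(⅛)*(36 + 1720)) = -2 + 2*((1/54)*(⅛)*1756) = -2 + 2*(439/108) = -2 + 439/54 = 331/54 ≈ 6.1296)
m = 331/54 ≈ 6.1296
√(m + (-13247 - 1*22576)) = √(331/54 + (-13247 - 1*22576)) = √(331/54 + (-13247 - 22576)) = √(331/54 - 35823) = √(-1934111/54) = I*√11604666/18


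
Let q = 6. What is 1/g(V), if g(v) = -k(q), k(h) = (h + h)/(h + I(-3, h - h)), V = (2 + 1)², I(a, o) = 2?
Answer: -⅔ ≈ -0.66667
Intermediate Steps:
V = 9 (V = 3² = 9)
k(h) = 2*h/(2 + h) (k(h) = (h + h)/(h + 2) = (2*h)/(2 + h) = 2*h/(2 + h))
g(v) = -3/2 (g(v) = -2*6/(2 + 6) = -2*6/8 = -1*3/2 = -3/2)
1/g(V) = 1/(-3/2) = -⅔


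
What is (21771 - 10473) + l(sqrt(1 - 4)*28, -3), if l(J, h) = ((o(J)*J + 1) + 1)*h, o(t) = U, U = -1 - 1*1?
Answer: 11292 + 168*I*sqrt(3) ≈ 11292.0 + 290.98*I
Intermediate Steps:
U = -2 (U = -1 - 1 = -2)
o(t) = -2
l(J, h) = h*(2 - 2*J) (l(J, h) = ((-2*J + 1) + 1)*h = ((1 - 2*J) + 1)*h = (2 - 2*J)*h = h*(2 - 2*J))
(21771 - 10473) + l(sqrt(1 - 4)*28, -3) = (21771 - 10473) + 2*(-3)*(1 - sqrt(1 - 4)*28) = 11298 + 2*(-3)*(1 - sqrt(-3)*28) = 11298 + 2*(-3)*(1 - I*sqrt(3)*28) = 11298 + 2*(-3)*(1 - 28*I*sqrt(3)) = 11298 + (-6 + 168*I*sqrt(3)) = 11292 + 168*I*sqrt(3)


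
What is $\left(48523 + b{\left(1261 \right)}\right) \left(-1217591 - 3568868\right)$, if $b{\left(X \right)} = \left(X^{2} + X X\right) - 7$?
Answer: $-15454317787922$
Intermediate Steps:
$b{\left(X \right)} = -7 + 2 X^{2}$ ($b{\left(X \right)} = \left(X^{2} + X^{2}\right) - 7 = 2 X^{2} - 7 = -7 + 2 X^{2}$)
$\left(48523 + b{\left(1261 \right)}\right) \left(-1217591 - 3568868\right) = \left(48523 - \left(7 - 2 \cdot 1261^{2}\right)\right) \left(-1217591 - 3568868\right) = \left(48523 + \left(-7 + 2 \cdot 1590121\right)\right) \left(-4786459\right) = \left(48523 + \left(-7 + 3180242\right)\right) \left(-4786459\right) = \left(48523 + 3180235\right) \left(-4786459\right) = 3228758 \left(-4786459\right) = -15454317787922$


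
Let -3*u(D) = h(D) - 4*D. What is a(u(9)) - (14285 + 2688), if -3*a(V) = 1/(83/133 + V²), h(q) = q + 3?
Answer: -437648938/25785 ≈ -16973.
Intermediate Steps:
h(q) = 3 + q
u(D) = -1 + D (u(D) = -((3 + D) - 4*D)/3 = -(3 - 3*D)/3 = -1 + D)
a(V) = -1/(3*(83/133 + V²))
a(u(9)) - (14285 + 2688) = -133/(249 + 399*(-1 + 9)²) - (14285 + 2688) = -133/(249 + 399*8²) - 1*16973 = -133/(249 + 399*64) - 16973 = -133/(249 + 25536) - 16973 = -133/25785 - 16973 = -437648938/25785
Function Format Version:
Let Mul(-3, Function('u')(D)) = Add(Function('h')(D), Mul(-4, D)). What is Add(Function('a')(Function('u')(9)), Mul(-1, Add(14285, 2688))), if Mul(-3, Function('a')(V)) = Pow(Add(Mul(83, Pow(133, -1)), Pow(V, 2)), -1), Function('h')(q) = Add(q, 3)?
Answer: Rational(-437648938, 25785) ≈ -16973.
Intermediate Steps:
Function('h')(q) = Add(3, q)
Function('u')(D) = Add(-1, D) (Function('u')(D) = Mul(Rational(-1, 3), Add(Add(3, D), Mul(-4, D))) = Mul(Rational(-1, 3), Add(3, Mul(-3, D))) = Add(-1, D))
Function('a')(V) = Mul(Rational(-1, 3), Pow(Add(Rational(83, 133), Pow(V, 2)), -1)) (Function('a')(V) = Mul(Rational(-1, 3), Pow(Add(Mul(83, Pow(133, -1)), Pow(V, 2)), -1)) = Mul(Rational(-1, 3), Pow(Add(Mul(83, Rational(1, 133)), Pow(V, 2)), -1)) = Mul(Rational(-1, 3), Pow(Add(Rational(83, 133), Pow(V, 2)), -1)))
Add(Function('a')(Function('u')(9)), Mul(-1, Add(14285, 2688))) = Add(Mul(-133, Pow(Add(249, Mul(399, Pow(Add(-1, 9), 2))), -1)), Mul(-1, Add(14285, 2688))) = Add(Mul(-133, Pow(Add(249, Mul(399, Pow(8, 2))), -1)), Mul(-1, 16973)) = Add(Mul(-133, Pow(Add(249, Mul(399, 64)), -1)), -16973) = Add(Mul(-133, Pow(Add(249, 25536), -1)), -16973) = Add(Mul(-133, Pow(25785, -1)), -16973) = Add(Mul(-133, Rational(1, 25785)), -16973) = Add(Rational(-133, 25785), -16973) = Rational(-437648938, 25785)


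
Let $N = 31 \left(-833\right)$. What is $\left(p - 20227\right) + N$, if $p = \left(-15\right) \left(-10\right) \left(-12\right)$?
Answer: $-47850$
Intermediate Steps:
$N = -25823$
$p = -1800$ ($p = 150 \left(-12\right) = -1800$)
$\left(p - 20227\right) + N = \left(-1800 - 20227\right) - 25823 = -22027 - 25823 = -47850$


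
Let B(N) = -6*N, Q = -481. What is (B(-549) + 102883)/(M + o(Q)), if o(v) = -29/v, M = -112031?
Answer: -51071137/53886882 ≈ -0.94775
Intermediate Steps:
(B(-549) + 102883)/(M + o(Q)) = (-6*(-549) + 102883)/(-112031 - 29/(-481)) = (3294 + 102883)/(-112031 - 29*(-1/481)) = 106177/(-112031 + 29/481) = 106177/(-53886882/481) = 106177*(-481/53886882) = -51071137/53886882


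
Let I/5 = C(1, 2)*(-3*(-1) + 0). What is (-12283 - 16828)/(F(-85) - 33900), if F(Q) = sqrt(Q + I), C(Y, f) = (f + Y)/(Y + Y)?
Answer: 78949032/91936805 + 29111*I*sqrt(10)/459684025 ≈ 0.85873 + 0.00020026*I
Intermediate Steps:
C(Y, f) = (Y + f)/(2*Y) (C(Y, f) = (Y + f)/((2*Y)) = (Y + f)*(1/(2*Y)) = (Y + f)/(2*Y))
I = 45/2 (I = 5*(((1/2)*(1 + 2)/1)*(-3*(-1) + 0)) = 5*(((1/2)*1*3)*(3 + 0)) = 5*((3/2)*3) = 5*(9/2) = 45/2 ≈ 22.500)
F(Q) = sqrt(45/2 + Q) (F(Q) = sqrt(Q + 45/2) = sqrt(45/2 + Q))
(-12283 - 16828)/(F(-85) - 33900) = (-12283 - 16828)/(sqrt(90 + 4*(-85))/2 - 33900) = -29111/(sqrt(90 - 340)/2 - 33900) = -29111/(sqrt(-250)/2 - 33900) = -29111/((5*I*sqrt(10))/2 - 33900) = -29111/(5*I*sqrt(10)/2 - 33900) = -29111/(-33900 + 5*I*sqrt(10)/2)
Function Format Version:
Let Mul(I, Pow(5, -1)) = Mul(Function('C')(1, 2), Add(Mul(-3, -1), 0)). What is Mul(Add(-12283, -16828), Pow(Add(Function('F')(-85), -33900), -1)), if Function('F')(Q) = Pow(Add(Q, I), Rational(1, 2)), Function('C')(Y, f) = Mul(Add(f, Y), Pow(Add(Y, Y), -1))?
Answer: Add(Rational(78949032, 91936805), Mul(Rational(29111, 459684025), I, Pow(10, Rational(1, 2)))) ≈ Add(0.85873, Mul(0.00020026, I))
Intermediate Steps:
Function('C')(Y, f) = Mul(Rational(1, 2), Pow(Y, -1), Add(Y, f)) (Function('C')(Y, f) = Mul(Add(Y, f), Pow(Mul(2, Y), -1)) = Mul(Add(Y, f), Mul(Rational(1, 2), Pow(Y, -1))) = Mul(Rational(1, 2), Pow(Y, -1), Add(Y, f)))
I = Rational(45, 2) (I = Mul(5, Mul(Mul(Rational(1, 2), Pow(1, -1), Add(1, 2)), Add(Mul(-3, -1), 0))) = Mul(5, Mul(Mul(Rational(1, 2), 1, 3), Add(3, 0))) = Mul(5, Mul(Rational(3, 2), 3)) = Mul(5, Rational(9, 2)) = Rational(45, 2) ≈ 22.500)
Function('F')(Q) = Pow(Add(Rational(45, 2), Q), Rational(1, 2)) (Function('F')(Q) = Pow(Add(Q, Rational(45, 2)), Rational(1, 2)) = Pow(Add(Rational(45, 2), Q), Rational(1, 2)))
Mul(Add(-12283, -16828), Pow(Add(Function('F')(-85), -33900), -1)) = Mul(Add(-12283, -16828), Pow(Add(Mul(Rational(1, 2), Pow(Add(90, Mul(4, -85)), Rational(1, 2))), -33900), -1)) = Mul(-29111, Pow(Add(Mul(Rational(1, 2), Pow(Add(90, -340), Rational(1, 2))), -33900), -1)) = Mul(-29111, Pow(Add(Mul(Rational(1, 2), Pow(-250, Rational(1, 2))), -33900), -1)) = Mul(-29111, Pow(Add(Mul(Rational(1, 2), Mul(5, I, Pow(10, Rational(1, 2)))), -33900), -1)) = Mul(-29111, Pow(Add(Mul(Rational(5, 2), I, Pow(10, Rational(1, 2))), -33900), -1)) = Mul(-29111, Pow(Add(-33900, Mul(Rational(5, 2), I, Pow(10, Rational(1, 2)))), -1))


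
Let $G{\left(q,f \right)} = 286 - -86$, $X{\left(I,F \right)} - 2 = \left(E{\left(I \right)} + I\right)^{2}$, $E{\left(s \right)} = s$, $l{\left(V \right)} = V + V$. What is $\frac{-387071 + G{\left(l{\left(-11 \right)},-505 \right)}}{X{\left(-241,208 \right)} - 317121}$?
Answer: $\frac{386699}{84795} \approx 4.5604$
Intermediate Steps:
$l{\left(V \right)} = 2 V$
$X{\left(I,F \right)} = 2 + 4 I^{2}$ ($X{\left(I,F \right)} = 2 + \left(I + I\right)^{2} = 2 + \left(2 I\right)^{2} = 2 + 4 I^{2}$)
$G{\left(q,f \right)} = 372$ ($G{\left(q,f \right)} = 286 + 86 = 372$)
$\frac{-387071 + G{\left(l{\left(-11 \right)},-505 \right)}}{X{\left(-241,208 \right)} - 317121} = \frac{-387071 + 372}{\left(2 + 4 \left(-241\right)^{2}\right) - 317121} = - \frac{386699}{\left(2 + 4 \cdot 58081\right) - 317121} = - \frac{386699}{\left(2 + 232324\right) - 317121} = - \frac{386699}{232326 - 317121} = - \frac{386699}{-84795} = \left(-386699\right) \left(- \frac{1}{84795}\right) = \frac{386699}{84795}$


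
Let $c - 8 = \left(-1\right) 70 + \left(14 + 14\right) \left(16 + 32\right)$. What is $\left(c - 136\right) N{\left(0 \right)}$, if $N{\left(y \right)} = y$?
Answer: $0$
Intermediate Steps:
$c = 1282$ ($c = 8 - \left(70 - \left(14 + 14\right) \left(16 + 32\right)\right) = 8 + \left(-70 + 28 \cdot 48\right) = 8 + \left(-70 + 1344\right) = 8 + 1274 = 1282$)
$\left(c - 136\right) N{\left(0 \right)} = \left(1282 - 136\right) 0 = 1146 \cdot 0 = 0$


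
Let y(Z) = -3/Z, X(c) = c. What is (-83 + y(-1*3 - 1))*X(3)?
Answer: -987/4 ≈ -246.75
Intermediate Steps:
(-83 + y(-1*3 - 1))*X(3) = (-83 - 3/(-1*3 - 1))*3 = (-83 - 3/(-3 - 1))*3 = (-83 - 3/(-4))*3 = (-83 - 3*(-¼))*3 = (-83 + ¾)*3 = -329/4*3 = -987/4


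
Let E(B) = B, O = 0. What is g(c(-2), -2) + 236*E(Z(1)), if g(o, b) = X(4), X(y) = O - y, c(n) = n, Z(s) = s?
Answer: 232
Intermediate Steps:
X(y) = -y (X(y) = 0 - y = -y)
g(o, b) = -4 (g(o, b) = -1*4 = -4)
g(c(-2), -2) + 236*E(Z(1)) = -4 + 236*1 = -4 + 236 = 232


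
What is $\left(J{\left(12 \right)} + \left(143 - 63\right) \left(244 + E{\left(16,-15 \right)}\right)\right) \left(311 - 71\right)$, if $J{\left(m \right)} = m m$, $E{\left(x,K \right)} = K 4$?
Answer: $3567360$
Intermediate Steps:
$E{\left(x,K \right)} = 4 K$
$J{\left(m \right)} = m^{2}$
$\left(J{\left(12 \right)} + \left(143 - 63\right) \left(244 + E{\left(16,-15 \right)}\right)\right) \left(311 - 71\right) = \left(12^{2} + \left(143 - 63\right) \left(244 + 4 \left(-15\right)\right)\right) \left(311 - 71\right) = \left(144 + 80 \left(244 - 60\right)\right) 240 = \left(144 + 80 \cdot 184\right) 240 = \left(144 + 14720\right) 240 = 14864 \cdot 240 = 3567360$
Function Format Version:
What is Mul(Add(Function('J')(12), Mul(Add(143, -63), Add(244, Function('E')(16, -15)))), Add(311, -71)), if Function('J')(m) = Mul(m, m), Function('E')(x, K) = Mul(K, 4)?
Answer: 3567360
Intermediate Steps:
Function('E')(x, K) = Mul(4, K)
Function('J')(m) = Pow(m, 2)
Mul(Add(Function('J')(12), Mul(Add(143, -63), Add(244, Function('E')(16, -15)))), Add(311, -71)) = Mul(Add(Pow(12, 2), Mul(Add(143, -63), Add(244, Mul(4, -15)))), Add(311, -71)) = Mul(Add(144, Mul(80, Add(244, -60))), 240) = Mul(Add(144, Mul(80, 184)), 240) = Mul(Add(144, 14720), 240) = Mul(14864, 240) = 3567360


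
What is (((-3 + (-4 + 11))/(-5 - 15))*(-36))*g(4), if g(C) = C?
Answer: 144/5 ≈ 28.800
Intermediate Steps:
(((-3 + (-4 + 11))/(-5 - 15))*(-36))*g(4) = (((-3 + (-4 + 11))/(-5 - 15))*(-36))*4 = (((-3 + 7)/(-20))*(-36))*4 = ((4*(-1/20))*(-36))*4 = -⅕*(-36)*4 = (36/5)*4 = 144/5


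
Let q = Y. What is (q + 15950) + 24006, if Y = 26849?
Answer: 66805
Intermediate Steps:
q = 26849
(q + 15950) + 24006 = (26849 + 15950) + 24006 = 42799 + 24006 = 66805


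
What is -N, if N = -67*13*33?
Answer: 28743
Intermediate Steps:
N = -28743 (N = -871*33 = -28743)
-N = -1*(-28743) = 28743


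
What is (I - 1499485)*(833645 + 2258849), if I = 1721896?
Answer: 687804683034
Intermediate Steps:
(I - 1499485)*(833645 + 2258849) = (1721896 - 1499485)*(833645 + 2258849) = 222411*3092494 = 687804683034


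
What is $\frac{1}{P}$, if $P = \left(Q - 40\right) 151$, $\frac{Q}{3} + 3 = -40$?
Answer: $- \frac{1}{25519} \approx -3.9187 \cdot 10^{-5}$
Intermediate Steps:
$Q = -129$ ($Q = -9 + 3 \left(-40\right) = -9 - 120 = -129$)
$P = -25519$ ($P = \left(-129 - 40\right) 151 = \left(-169\right) 151 = -25519$)
$\frac{1}{P} = \frac{1}{-25519} = - \frac{1}{25519}$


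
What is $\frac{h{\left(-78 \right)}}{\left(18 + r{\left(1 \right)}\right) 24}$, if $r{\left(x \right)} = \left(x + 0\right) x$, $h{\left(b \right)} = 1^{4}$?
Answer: $\frac{1}{456} \approx 0.002193$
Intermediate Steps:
$h{\left(b \right)} = 1$
$r{\left(x \right)} = x^{2}$ ($r{\left(x \right)} = x x = x^{2}$)
$\frac{h{\left(-78 \right)}}{\left(18 + r{\left(1 \right)}\right) 24} = 1 \frac{1}{\left(18 + 1^{2}\right) 24} = 1 \frac{1}{\left(18 + 1\right) 24} = 1 \frac{1}{19 \cdot 24} = 1 \cdot \frac{1}{456} = \frac{1}{456}$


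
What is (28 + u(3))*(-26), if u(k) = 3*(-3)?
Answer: -494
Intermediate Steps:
u(k) = -9
(28 + u(3))*(-26) = (28 - 9)*(-26) = 19*(-26) = -494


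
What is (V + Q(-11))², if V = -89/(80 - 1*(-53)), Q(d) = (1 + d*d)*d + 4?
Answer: 31699309849/17689 ≈ 1.7920e+6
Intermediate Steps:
Q(d) = 4 + d*(1 + d²) (Q(d) = (1 + d²)*d + 4 = d*(1 + d²) + 4 = 4 + d*(1 + d²))
V = -89/133 (V = -89/(80 + 53) = -89/133 ≈ -0.66917)
(V + Q(-11))² = (-89/133 + (4 - 11 + (-11)³))² = (-89/133 + (4 - 11 - 1331))² = (-89/133 - 1338)² = (-178043/133)² = 31699309849/17689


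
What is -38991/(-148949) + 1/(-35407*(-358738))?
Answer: 495257301895655/1891925824879334 ≈ 0.26177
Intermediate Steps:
-38991/(-148949) + 1/(-35407*(-358738)) = -38991*(-1/148949) - 1/35407*(-1/358738) = 38991/148949 + 1/12701836366 = 495257301895655/1891925824879334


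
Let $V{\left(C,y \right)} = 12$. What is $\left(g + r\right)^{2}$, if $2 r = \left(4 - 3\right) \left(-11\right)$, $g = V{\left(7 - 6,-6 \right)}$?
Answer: $\frac{169}{4} \approx 42.25$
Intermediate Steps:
$g = 12$
$r = - \frac{11}{2}$ ($r = \frac{\left(4 - 3\right) \left(-11\right)}{2} = \frac{1 \left(-11\right)}{2} = \frac{1}{2} \left(-11\right) = - \frac{11}{2} \approx -5.5$)
$\left(g + r\right)^{2} = \left(12 - \frac{11}{2}\right)^{2} = \left(\frac{13}{2}\right)^{2} = \frac{169}{4}$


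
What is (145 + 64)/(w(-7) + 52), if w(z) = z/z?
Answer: 209/53 ≈ 3.9434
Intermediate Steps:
w(z) = 1
(145 + 64)/(w(-7) + 52) = (145 + 64)/(1 + 52) = 209/53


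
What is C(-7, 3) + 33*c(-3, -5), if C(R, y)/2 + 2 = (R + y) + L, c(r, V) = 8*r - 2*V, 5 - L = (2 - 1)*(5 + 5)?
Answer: -484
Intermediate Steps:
L = -5 (L = 5 - (2 - 1)*(5 + 5) = 5 - 10 = -5)
c(r, V) = -2*V + 8*r
C(R, y) = -14 + 2*R + 2*y (C(R, y) = -4 + 2*((R + y) - 5) = -4 + 2*(-5 + R + y) = -4 + (-10 + 2*R + 2*y) = -14 + 2*R + 2*y)
C(-7, 3) + 33*c(-3, -5) = (-14 + 2*(-7) + 2*3) + 33*(-2*(-5) + 8*(-3)) = (-14 - 14 + 6) + 33*(10 - 24) = -22 + 33*(-14) = -22 - 462 = -484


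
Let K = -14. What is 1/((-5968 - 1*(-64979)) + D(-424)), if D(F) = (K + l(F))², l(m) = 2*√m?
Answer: I/(112*√106 + 57511*I) ≈ 1.7381e-5 + 3.4849e-7*I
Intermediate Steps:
D(F) = (-14 + 2*√F)²
1/((-5968 - 1*(-64979)) + D(-424)) = 1/((-5968 - 1*(-64979)) + 4*(-7 + √(-424))²) = 1/((-5968 + 64979) + 4*(-7 + 2*I*√106)²) = 1/(59011 + 4*(-7 + 2*I*√106)²)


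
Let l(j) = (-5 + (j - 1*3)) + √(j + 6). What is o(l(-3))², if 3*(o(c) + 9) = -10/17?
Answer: 219961/2601 ≈ 84.568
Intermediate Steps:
l(j) = -8 + j + √(6 + j) (l(j) = (-5 + (j - 3)) + √(6 + j) = (-5 + (-3 + j)) + √(6 + j) = (-8 + j) + √(6 + j) = -8 + j + √(6 + j))
o(c) = -469/51 (o(c) = -9 + (-10/17)/3 = -9 + (-10*1/17)/3 = -9 + (⅓)*(-10/17) = -9 - 10/51 = -469/51)
o(l(-3))² = (-469/51)² = 219961/2601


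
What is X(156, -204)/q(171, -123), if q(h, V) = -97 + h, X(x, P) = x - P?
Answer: 180/37 ≈ 4.8649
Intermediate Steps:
X(156, -204)/q(171, -123) = (156 - 1*(-204))/(-97 + 171) = (156 + 204)/74 = 360*(1/74) = 180/37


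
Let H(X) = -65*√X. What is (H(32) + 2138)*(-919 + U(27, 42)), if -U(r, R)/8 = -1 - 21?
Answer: -1588534 + 193180*√2 ≈ -1.3153e+6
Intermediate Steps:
U(r, R) = 176 (U(r, R) = -8*(-1 - 21) = -8*(-22) = 176)
(H(32) + 2138)*(-919 + U(27, 42)) = (-260*√2 + 2138)*(-919 + 176) = (-260*√2 + 2138)*(-743) = (2138 - 260*√2)*(-743) = -1588534 + 193180*√2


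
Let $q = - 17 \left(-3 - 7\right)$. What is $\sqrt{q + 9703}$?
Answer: $3 \sqrt{1097} \approx 99.363$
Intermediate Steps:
$q = 170$ ($q = \left(-17\right) \left(-10\right) = 170$)
$\sqrt{q + 9703} = \sqrt{170 + 9703} = \sqrt{9873} = 3 \sqrt{1097}$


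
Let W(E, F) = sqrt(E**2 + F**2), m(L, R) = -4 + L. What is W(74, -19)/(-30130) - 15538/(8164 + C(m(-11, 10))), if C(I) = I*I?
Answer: -15538/8389 - sqrt(5837)/30130 ≈ -1.8547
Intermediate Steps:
C(I) = I**2
W(74, -19)/(-30130) - 15538/(8164 + C(m(-11, 10))) = sqrt(74**2 + (-19)**2)/(-30130) - 15538/(8164 + (-4 - 11)**2) = sqrt(5476 + 361)*(-1/30130) - 15538/(8164 + (-15)**2) = sqrt(5837)*(-1/30130) - 15538/(8164 + 225) = -sqrt(5837)/30130 - 15538/8389 = -15538/8389 - sqrt(5837)/30130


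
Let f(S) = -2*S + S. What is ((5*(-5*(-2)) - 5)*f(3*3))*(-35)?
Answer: 14175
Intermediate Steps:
f(S) = -S
((5*(-5*(-2)) - 5)*f(3*3))*(-35) = ((5*(-5*(-2)) - 5)*(-3*3))*(-35) = ((5*10 - 5)*(-1*9))*(-35) = ((50 - 5)*(-9))*(-35) = (45*(-9))*(-35) = -405*(-35) = 14175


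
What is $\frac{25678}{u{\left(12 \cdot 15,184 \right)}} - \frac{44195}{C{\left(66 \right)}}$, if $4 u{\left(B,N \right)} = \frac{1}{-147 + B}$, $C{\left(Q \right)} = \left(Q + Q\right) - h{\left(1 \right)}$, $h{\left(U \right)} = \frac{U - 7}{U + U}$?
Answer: $\frac{91507553}{27} \approx 3.3892 \cdot 10^{6}$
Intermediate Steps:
$h{\left(U \right)} = \frac{-7 + U}{2 U}$
$C{\left(Q \right)} = 3 + 2 Q$ ($C{\left(Q \right)} = \left(Q + Q\right) - \frac{-7 + 1}{2 \cdot 1} = 2 Q - \frac{1}{2} \cdot 1 \left(-6\right) = 2 Q - -3 = 2 Q + 3 = 3 + 2 Q$)
$u{\left(B,N \right)} = \frac{1}{4 \left(-147 + B\right)}$
$\frac{25678}{u{\left(12 \cdot 15,184 \right)}} - \frac{44195}{C{\left(66 \right)}} = \frac{25678}{\frac{1}{4} \frac{1}{-147 + 12 \cdot 15}} - \frac{44195}{3 + 2 \cdot 66} = \frac{25678}{\frac{1}{4} \frac{1}{-147 + 180}} - \frac{44195}{3 + 132} = \frac{25678}{\frac{1}{4} \cdot \frac{1}{33}} - \frac{44195}{135} = \frac{25678}{\frac{1}{4} \cdot \frac{1}{33}} - \frac{8839}{27} = 25678 \frac{1}{\frac{1}{132}} - \frac{8839}{27} = 25678 \cdot 132 - \frac{8839}{27} = 3389496 - \frac{8839}{27} = \frac{91507553}{27}$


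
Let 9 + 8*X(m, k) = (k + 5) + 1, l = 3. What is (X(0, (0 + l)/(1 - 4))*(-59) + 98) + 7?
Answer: 269/2 ≈ 134.50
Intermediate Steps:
X(m, k) = -3/8 + k/8 (X(m, k) = -9/8 + ((k + 5) + 1)/8 = -9/8 + ((5 + k) + 1)/8 = -9/8 + (6 + k)/8 = -9/8 + (¾ + k/8) = -3/8 + k/8)
(X(0, (0 + l)/(1 - 4))*(-59) + 98) + 7 = ((-3/8 + ((0 + 3)/(1 - 4))/8)*(-59) + 98) + 7 = ((-3/8 + (3/(-3))/8)*(-59) + 98) + 7 = ((-3/8 + (3*(-⅓))/8)*(-59) + 98) + 7 = ((-3/8 + (⅛)*(-1))*(-59) + 98) + 7 = ((-3/8 - ⅛)*(-59) + 98) + 7 = (-½*(-59) + 98) + 7 = (59/2 + 98) + 7 = 255/2 + 7 = 269/2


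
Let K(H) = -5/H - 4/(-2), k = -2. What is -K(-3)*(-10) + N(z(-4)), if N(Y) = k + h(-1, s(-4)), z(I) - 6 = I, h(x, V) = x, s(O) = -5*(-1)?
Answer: 101/3 ≈ 33.667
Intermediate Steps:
s(O) = 5
K(H) = 2 - 5/H (K(H) = -5/H - 4*(-1/2) = -5/H + 2 = 2 - 5/H)
z(I) = 6 + I
N(Y) = -3 (N(Y) = -2 - 1 = -3)
-K(-3)*(-10) + N(z(-4)) = -(2 - 5/(-3))*(-10) - 3 = -(2 - 5*(-1/3))*(-10) - 3 = -(2 + 5/3)*(-10) - 3 = -1*11/3*(-10) - 3 = -11/3*(-10) - 3 = 110/3 - 3 = 101/3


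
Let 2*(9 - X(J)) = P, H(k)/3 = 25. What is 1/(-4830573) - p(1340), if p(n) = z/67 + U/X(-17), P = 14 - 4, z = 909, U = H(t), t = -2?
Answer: -41837593021/1294593564 ≈ -32.317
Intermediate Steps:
H(k) = 75 (H(k) = 3*25 = 75)
U = 75
P = 10
X(J) = 4 (X(J) = 9 - ½*10 = 9 - 5 = 4)
p(n) = 8661/268 (p(n) = 909/67 + 75/4 = 8661/268)
1/(-4830573) - p(1340) = 1/(-4830573) - 1*8661/268 = -1/4830573 - 8661/268 = -41837593021/1294593564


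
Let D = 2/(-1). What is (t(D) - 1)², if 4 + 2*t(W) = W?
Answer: 16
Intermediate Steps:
D = -2 (D = 2*(-1) = -2)
t(W) = -2 + W/2
(t(D) - 1)² = ((-2 + (½)*(-2)) - 1)² = ((-2 - 1) - 1)² = (-3 - 1)² = (-4)² = 16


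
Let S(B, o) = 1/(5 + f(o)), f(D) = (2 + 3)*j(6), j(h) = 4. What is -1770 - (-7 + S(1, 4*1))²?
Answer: -1136526/625 ≈ -1818.4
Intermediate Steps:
f(D) = 20 (f(D) = (2 + 3)*4 = 5*4 = 20)
S(B, o) = 1/25 (S(B, o) = 1/(5 + 20) = 1/25)
-1770 - (-7 + S(1, 4*1))² = -1770 - (-7 + 1/25)² = -1770 - (-174/25)² = -1770 - 1*30276/625 = -1770 - 30276/625 = -1136526/625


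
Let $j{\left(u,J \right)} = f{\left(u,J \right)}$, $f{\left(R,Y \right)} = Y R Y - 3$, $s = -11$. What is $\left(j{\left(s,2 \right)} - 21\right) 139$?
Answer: $-9452$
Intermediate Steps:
$f{\left(R,Y \right)} = -3 + R Y^{2}$ ($f{\left(R,Y \right)} = R Y Y - 3 = R Y^{2} - 3 = -3 + R Y^{2}$)
$j{\left(u,J \right)} = -3 + u J^{2}$
$\left(j{\left(s,2 \right)} - 21\right) 139 = \left(\left(-3 - 11 \cdot 2^{2}\right) - 21\right) 139 = \left(\left(-3 - 44\right) - 21\right) 139 = \left(-47 - 21\right) 139 = \left(-68\right) 139 = -9452$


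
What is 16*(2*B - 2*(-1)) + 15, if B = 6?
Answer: 239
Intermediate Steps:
16*(2*B - 2*(-1)) + 15 = 16*(2*6 - 2*(-1)) + 15 = 16*(12 + 2) + 15 = 16*14 + 15 = 224 + 15 = 239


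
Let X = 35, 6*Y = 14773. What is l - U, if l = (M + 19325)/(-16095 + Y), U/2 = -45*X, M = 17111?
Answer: 257441934/81797 ≈ 3147.3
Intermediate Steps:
Y = 14773/6 (Y = (⅙)*14773 = 14773/6 ≈ 2462.2)
U = -3150 (U = 2*(-45*35) = 2*(-1575) = -3150)
l = -218616/81797 (l = (17111 + 19325)/(-16095 + 14773/6) = 36436/(-81797/6) = 36436*(-6/81797) = -218616/81797 ≈ -2.6727)
l - U = -218616/81797 - 1*(-3150) = -218616/81797 + 3150 = 257441934/81797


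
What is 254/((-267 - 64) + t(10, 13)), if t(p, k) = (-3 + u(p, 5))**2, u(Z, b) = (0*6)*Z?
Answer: -127/161 ≈ -0.78882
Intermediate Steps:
u(Z, b) = 0 (u(Z, b) = 0*Z = 0)
t(p, k) = 9 (t(p, k) = (-3 + 0)**2 = (-3)**2 = 9)
254/((-267 - 64) + t(10, 13)) = 254/((-267 - 64) + 9) = 254/(-331 + 9) = 254/(-322) = 254*(-1/322) = -127/161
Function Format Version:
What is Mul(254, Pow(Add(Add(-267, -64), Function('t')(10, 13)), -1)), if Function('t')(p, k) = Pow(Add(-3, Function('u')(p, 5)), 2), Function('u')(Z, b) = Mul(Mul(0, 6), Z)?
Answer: Rational(-127, 161) ≈ -0.78882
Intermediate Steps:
Function('u')(Z, b) = 0 (Function('u')(Z, b) = Mul(0, Z) = 0)
Function('t')(p, k) = 9 (Function('t')(p, k) = Pow(Add(-3, 0), 2) = Pow(-3, 2) = 9)
Mul(254, Pow(Add(Add(-267, -64), Function('t')(10, 13)), -1)) = Mul(254, Pow(Add(Add(-267, -64), 9), -1)) = Mul(254, Pow(Add(-331, 9), -1)) = Mul(254, Pow(-322, -1)) = Mul(254, Rational(-1, 322)) = Rational(-127, 161)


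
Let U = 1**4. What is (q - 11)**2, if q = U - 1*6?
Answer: 256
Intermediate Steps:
U = 1
q = -5 (q = 1 - 1*6 = 1 - 6 = -5)
(q - 11)**2 = (-5 - 11)**2 = (-16)**2 = 256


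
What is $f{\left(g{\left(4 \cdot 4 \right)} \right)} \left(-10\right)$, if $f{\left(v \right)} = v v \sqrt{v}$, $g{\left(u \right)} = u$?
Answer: $-10240$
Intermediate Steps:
$f{\left(v \right)} = v^{\frac{5}{2}}$ ($f{\left(v \right)} = v v^{\frac{3}{2}} = v^{\frac{5}{2}}$)
$f{\left(g{\left(4 \cdot 4 \right)} \right)} \left(-10\right) = \left(4 \cdot 4\right)^{\frac{5}{2}} \left(-10\right) = 16^{\frac{5}{2}} \left(-10\right) = 1024 \left(-10\right) = -10240$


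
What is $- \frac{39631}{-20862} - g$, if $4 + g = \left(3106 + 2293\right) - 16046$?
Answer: $\frac{222240793}{20862} \approx 10653.0$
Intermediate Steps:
$g = -10651$ ($g = -4 + \left(\left(3106 + 2293\right) - 16046\right) = -4 + \left(5399 - 16046\right) = -4 - 10647 = -10651$)
$- \frac{39631}{-20862} - g = - \frac{39631}{-20862} - -10651 = \left(-39631\right) \left(- \frac{1}{20862}\right) + 10651 = \frac{39631}{20862} + 10651 = \frac{222240793}{20862}$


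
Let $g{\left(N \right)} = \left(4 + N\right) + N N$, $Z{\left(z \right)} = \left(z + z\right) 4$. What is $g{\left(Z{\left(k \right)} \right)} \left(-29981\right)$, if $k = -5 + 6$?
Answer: $-2278556$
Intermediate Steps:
$k = 1$
$Z{\left(z \right)} = 8 z$ ($Z{\left(z \right)} = 2 z 4 = 8 z$)
$g{\left(N \right)} = 4 + N + N^{2}$ ($g{\left(N \right)} = \left(4 + N\right) + N^{2} = 4 + N + N^{2}$)
$g{\left(Z{\left(k \right)} \right)} \left(-29981\right) = \left(4 + 8 \cdot 1 + \left(8 \cdot 1\right)^{2}\right) \left(-29981\right) = \left(4 + 8 + 8^{2}\right) \left(-29981\right) = \left(4 + 8 + 64\right) \left(-29981\right) = 76 \left(-29981\right) = -2278556$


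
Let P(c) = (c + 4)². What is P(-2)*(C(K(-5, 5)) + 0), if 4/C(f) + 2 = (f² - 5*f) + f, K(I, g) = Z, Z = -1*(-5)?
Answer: 16/3 ≈ 5.3333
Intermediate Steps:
Z = 5
K(I, g) = 5
C(f) = 4/(-2 + f² - 4*f) (C(f) = 4/(-2 + ((f² - 5*f) + f)) = 4/(-2 + (f² - 4*f)) = 4/(-2 + f² - 4*f))
P(c) = (4 + c)²
P(-2)*(C(K(-5, 5)) + 0) = (4 - 2)²*(4/(-2 + 5² - 4*5) + 0) = 2²*(4/(-2 + 25 - 20) + 0) = 4*(4/3 + 0) = 4*(4/3) = 16/3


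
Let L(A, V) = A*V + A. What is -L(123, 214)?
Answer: -26445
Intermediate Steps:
L(A, V) = A + A*V
-L(123, 214) = -123*(1 + 214) = -123*215 = -1*26445 = -26445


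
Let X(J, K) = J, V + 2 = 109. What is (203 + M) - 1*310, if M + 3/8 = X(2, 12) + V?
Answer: 13/8 ≈ 1.6250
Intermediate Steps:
V = 107 (V = -2 + 109 = 107)
M = 869/8 (M = -3/8 + (2 + 107) = -3/8 + 109 = 869/8 ≈ 108.63)
(203 + M) - 1*310 = (203 + 869/8) - 1*310 = 2493/8 - 310 = 13/8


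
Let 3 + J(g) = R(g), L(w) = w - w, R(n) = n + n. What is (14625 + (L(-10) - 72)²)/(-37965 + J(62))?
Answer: -19809/37844 ≈ -0.52344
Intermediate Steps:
R(n) = 2*n
L(w) = 0
J(g) = -3 + 2*g
(14625 + (L(-10) - 72)²)/(-37965 + J(62)) = (14625 + (0 - 72)²)/(-37965 + (-3 + 2*62)) = (14625 + (-72)²)/(-37965 + (-3 + 124)) = (14625 + 5184)/(-37965 + 121) = 19809/(-37844) = 19809*(-1/37844) = -19809/37844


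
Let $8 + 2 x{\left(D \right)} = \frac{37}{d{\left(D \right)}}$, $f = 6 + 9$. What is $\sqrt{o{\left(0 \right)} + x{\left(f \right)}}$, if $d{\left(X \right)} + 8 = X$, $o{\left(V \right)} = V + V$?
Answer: $\frac{i \sqrt{266}}{14} \approx 1.165 i$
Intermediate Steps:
$o{\left(V \right)} = 2 V$
$d{\left(X \right)} = -8 + X$
$f = 15$
$x{\left(D \right)} = -4 + \frac{37}{2 \left(-8 + D\right)}$ ($x{\left(D \right)} = -4 + \frac{37 \frac{1}{-8 + D}}{2} = -4 + \frac{37}{2 \left(-8 + D\right)}$)
$\sqrt{o{\left(0 \right)} + x{\left(f \right)}} = \sqrt{2 \cdot 0 + \frac{101 - 120}{2 \left(-8 + 15\right)}} = \sqrt{0 + \frac{101 - 120}{2 \cdot 7}} = \sqrt{0 + \frac{1}{2} \cdot \frac{1}{7} \left(-19\right)} = \sqrt{0 - \frac{19}{14}} = \sqrt{- \frac{19}{14}} = \frac{i \sqrt{266}}{14}$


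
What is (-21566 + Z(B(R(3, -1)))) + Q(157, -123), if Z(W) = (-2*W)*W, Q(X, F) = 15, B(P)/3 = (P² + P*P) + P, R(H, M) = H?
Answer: -29489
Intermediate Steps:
B(P) = 3*P + 6*P² (B(P) = 3*((P² + P*P) + P) = 3*((P² + P²) + P) = 3*(2*P² + P) = 3*(P + 2*P²) = 3*P + 6*P²)
Z(W) = -2*W²
(-21566 + Z(B(R(3, -1)))) + Q(157, -123) = (-21566 - 2*81*(1 + 2*3)²) + 15 = (-21566 - 2*81*(1 + 6)²) + 15 = (-21566 - 2*(3*3*7)²) + 15 = (-21566 - 2*63²) + 15 = (-21566 - 2*3969) + 15 = (-21566 - 7938) + 15 = -29504 + 15 = -29489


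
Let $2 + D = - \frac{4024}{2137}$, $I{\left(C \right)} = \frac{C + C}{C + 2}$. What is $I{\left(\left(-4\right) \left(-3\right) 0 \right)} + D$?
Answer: $- \frac{8298}{2137} \approx -3.883$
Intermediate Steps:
$I{\left(C \right)} = \frac{2 C}{2 + C}$
$D = - \frac{8298}{2137}$ ($D = -2 - \frac{4024}{2137} = - \frac{8298}{2137} \approx -3.883$)
$I{\left(\left(-4\right) \left(-3\right) 0 \right)} + D = \frac{2 \left(-4\right) \left(-3\right) 0}{2 + \left(-4\right) \left(-3\right) 0} - \frac{8298}{2137} = \frac{2 \cdot 12 \cdot 0}{2 + 12 \cdot 0} - \frac{8298}{2137} = 2 \cdot 0 \frac{1}{2 + 0} - \frac{8298}{2137} = 2 \cdot 0 \cdot \frac{1}{2} - \frac{8298}{2137} = 0 - \frac{8298}{2137} = - \frac{8298}{2137}$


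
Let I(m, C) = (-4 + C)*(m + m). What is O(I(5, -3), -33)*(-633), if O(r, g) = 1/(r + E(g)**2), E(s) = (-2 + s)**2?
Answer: -211/500185 ≈ -0.00042184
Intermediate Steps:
I(m, C) = 2*m*(-4 + C) (I(m, C) = (-4 + C)*(2*m) = 2*m*(-4 + C))
O(r, g) = 1/(r + (-2 + g)**4) (O(r, g) = 1/(r + ((-2 + g)**2)**2) = 1/(r + (-2 + g)**4))
O(I(5, -3), -33)*(-633) = -633/(2*5*(-4 - 3) + (-2 - 33)**4) = -633/(2*5*(-7) + (-35)**4) = -633/(-70 + 1500625) = -633/1500555 = (1/1500555)*(-633) = -211/500185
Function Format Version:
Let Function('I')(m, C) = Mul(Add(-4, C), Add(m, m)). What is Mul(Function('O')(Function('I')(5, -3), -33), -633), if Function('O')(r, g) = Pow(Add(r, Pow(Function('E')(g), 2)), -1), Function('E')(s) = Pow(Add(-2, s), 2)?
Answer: Rational(-211, 500185) ≈ -0.00042184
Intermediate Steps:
Function('I')(m, C) = Mul(2, m, Add(-4, C)) (Function('I')(m, C) = Mul(Add(-4, C), Mul(2, m)) = Mul(2, m, Add(-4, C)))
Function('O')(r, g) = Pow(Add(r, Pow(Add(-2, g), 4)), -1) (Function('O')(r, g) = Pow(Add(r, Pow(Pow(Add(-2, g), 2), 2)), -1) = Pow(Add(r, Pow(Add(-2, g), 4)), -1))
Mul(Function('O')(Function('I')(5, -3), -33), -633) = Mul(Pow(Add(Mul(2, 5, Add(-4, -3)), Pow(Add(-2, -33), 4)), -1), -633) = Mul(Pow(Add(Mul(2, 5, -7), Pow(-35, 4)), -1), -633) = Mul(Pow(Add(-70, 1500625), -1), -633) = Mul(Pow(1500555, -1), -633) = Mul(Rational(1, 1500555), -633) = Rational(-211, 500185)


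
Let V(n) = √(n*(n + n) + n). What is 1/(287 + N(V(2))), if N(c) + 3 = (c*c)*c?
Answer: 71/19914 - 5*√10/39828 ≈ 0.0031683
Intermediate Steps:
V(n) = √(n + 2*n²) (V(n) = √(n*(2*n) + n) = √(2*n² + n) = √(n + 2*n²))
N(c) = -3 + c³ (N(c) = -3 + (c*c)*c = -3 + c²*c = -3 + c³)
1/(287 + N(V(2))) = 1/(287 + (-3 + (√(2*(1 + 2*2)))³)) = 1/(287 + (-3 + (√(2*(1 + 4)))³)) = 1/(287 + (-3 + (√(2*5))³)) = 1/(287 + (-3 + (√10)³)) = 1/(287 + (-3 + 10*√10)) = 1/(284 + 10*√10)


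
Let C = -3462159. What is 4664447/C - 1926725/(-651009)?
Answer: 403781258028/250432963159 ≈ 1.6123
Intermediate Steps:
4664447/C - 1926725/(-651009) = 4664447/(-3462159) - 1926725/(-651009) = 4664447*(-1/3462159) - 1926725*(-1/651009) = -4664447/3462159 + 1926725/651009 = 403781258028/250432963159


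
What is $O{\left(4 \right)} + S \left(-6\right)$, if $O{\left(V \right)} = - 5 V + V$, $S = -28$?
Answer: $152$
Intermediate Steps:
$O{\left(V \right)} = - 4 V$
$O{\left(4 \right)} + S \left(-6\right) = \left(-4\right) 4 - -168 = -16 + 168 = 152$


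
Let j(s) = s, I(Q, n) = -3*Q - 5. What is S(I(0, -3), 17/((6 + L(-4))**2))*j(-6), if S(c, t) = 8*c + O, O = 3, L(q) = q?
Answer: 222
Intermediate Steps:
I(Q, n) = -5 - 3*Q
S(c, t) = 3 + 8*c (S(c, t) = 8*c + 3 = 3 + 8*c)
S(I(0, -3), 17/((6 + L(-4))**2))*j(-6) = (3 + 8*(-5 - 3*0))*(-6) = (3 + 8*(-5 + 0))*(-6) = (3 + 8*(-5))*(-6) = (3 - 40)*(-6) = -37*(-6) = 222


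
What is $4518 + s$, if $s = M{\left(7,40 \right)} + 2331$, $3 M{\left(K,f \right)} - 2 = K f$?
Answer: $6943$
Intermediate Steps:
$M{\left(K,f \right)} = \frac{2}{3} + \frac{K f}{3}$
$s = 2425$ ($s = \left(\frac{2}{3} + \frac{1}{3} \cdot 7 \cdot 40\right) + 2331 = \left(\frac{2}{3} + \frac{280}{3}\right) + 2331 = 94 + 2331 = 2425$)
$4518 + s = 4518 + 2425 = 6943$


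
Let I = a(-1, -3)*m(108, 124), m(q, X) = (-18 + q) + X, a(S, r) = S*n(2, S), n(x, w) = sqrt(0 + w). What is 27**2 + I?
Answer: 729 - 214*I ≈ 729.0 - 214.0*I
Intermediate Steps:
n(x, w) = sqrt(w)
a(S, r) = S**(3/2) (a(S, r) = S*sqrt(S) = S**(3/2))
m(q, X) = -18 + X + q
I = -214*I (I = (-1)**(3/2)*(-18 + 124 + 108) = -I*214 = -214*I ≈ -214.0*I)
27**2 + I = 27**2 - 214*I = 729 - 214*I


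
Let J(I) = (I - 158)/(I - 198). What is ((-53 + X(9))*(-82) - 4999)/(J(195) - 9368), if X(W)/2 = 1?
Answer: 2451/28141 ≈ 0.087097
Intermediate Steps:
X(W) = 2 (X(W) = 2*1 = 2)
J(I) = (-158 + I)/(-198 + I)
((-53 + X(9))*(-82) - 4999)/(J(195) - 9368) = ((-53 + 2)*(-82) - 4999)/((-158 + 195)/(-198 + 195) - 9368) = (-51*(-82) - 4999)/(37/(-3) - 9368) = (4182 - 4999)/(-⅓*37 - 9368) = -817/(-37/3 - 9368) = -817/(-28141/3) = -817*(-3/28141) = 2451/28141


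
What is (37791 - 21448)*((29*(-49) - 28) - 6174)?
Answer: -124582689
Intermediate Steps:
(37791 - 21448)*((29*(-49) - 28) - 6174) = 16343*((-1421 - 28) - 6174) = 16343*(-1449 - 6174) = 16343*(-7623) = -124582689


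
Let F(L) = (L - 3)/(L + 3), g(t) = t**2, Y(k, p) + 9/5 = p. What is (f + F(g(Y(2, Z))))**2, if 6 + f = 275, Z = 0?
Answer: 48930025/676 ≈ 72382.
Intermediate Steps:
Y(k, p) = -9/5 + p
f = 269 (f = -6 + 275 = 269)
F(L) = (-3 + L)/(3 + L)
(f + F(g(Y(2, Z))))**2 = (269 + (-3 + (-9/5 + 0)**2)/(3 + (-9/5 + 0)**2))**2 = (269 + (-3 + (-9/5)**2)/(3 + (-9/5)**2))**2 = (269 + (-3 + 81/25)/(3 + 81/25))**2 = (269 + (6/25)/(156/25))**2 = (269 + (25/156)*(6/25))**2 = (269 + 1/26)**2 = (6995/26)**2 = 48930025/676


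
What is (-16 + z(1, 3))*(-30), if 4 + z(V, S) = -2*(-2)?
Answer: 480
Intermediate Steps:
z(V, S) = 0 (z(V, S) = -4 - 2*(-2) = -4 + 4 = 0)
(-16 + z(1, 3))*(-30) = (-16 + 0)*(-30) = -16*(-30) = 480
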